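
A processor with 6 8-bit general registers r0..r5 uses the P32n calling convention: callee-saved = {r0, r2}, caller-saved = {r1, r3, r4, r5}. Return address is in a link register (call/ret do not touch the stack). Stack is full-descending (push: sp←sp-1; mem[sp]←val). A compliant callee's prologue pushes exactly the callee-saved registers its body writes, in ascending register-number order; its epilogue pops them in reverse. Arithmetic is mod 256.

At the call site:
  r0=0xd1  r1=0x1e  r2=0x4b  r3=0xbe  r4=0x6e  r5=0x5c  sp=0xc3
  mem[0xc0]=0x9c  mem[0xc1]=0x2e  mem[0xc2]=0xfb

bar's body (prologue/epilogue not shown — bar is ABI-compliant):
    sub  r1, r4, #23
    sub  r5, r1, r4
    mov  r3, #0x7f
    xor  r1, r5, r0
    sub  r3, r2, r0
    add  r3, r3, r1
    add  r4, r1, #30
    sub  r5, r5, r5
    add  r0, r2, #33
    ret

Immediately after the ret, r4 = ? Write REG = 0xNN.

prologue: push r0 → mem[0xc2]=0xd1, sp=0xc2
body[0] sub  r1, r4, #23 → r1=0x57
body[1] sub  r5, r1, r4 → r5=0xe9
body[2] mov  r3, #0x7f → r3=0x7f
body[3] xor  r1, r5, r0 → r1=0x38
body[4] sub  r3, r2, r0 → r3=0x7a
body[5] add  r3, r3, r1 → r3=0xb2
body[6] add  r4, r1, #30 → r4=0x56
body[7] sub  r5, r5, r5 → r5=0x00
body[8] add  r0, r2, #33 → r0=0x6c
epilogue: pop r0=0xd1, sp=0xc3
r4 is caller-saved → body value

REG = 0x56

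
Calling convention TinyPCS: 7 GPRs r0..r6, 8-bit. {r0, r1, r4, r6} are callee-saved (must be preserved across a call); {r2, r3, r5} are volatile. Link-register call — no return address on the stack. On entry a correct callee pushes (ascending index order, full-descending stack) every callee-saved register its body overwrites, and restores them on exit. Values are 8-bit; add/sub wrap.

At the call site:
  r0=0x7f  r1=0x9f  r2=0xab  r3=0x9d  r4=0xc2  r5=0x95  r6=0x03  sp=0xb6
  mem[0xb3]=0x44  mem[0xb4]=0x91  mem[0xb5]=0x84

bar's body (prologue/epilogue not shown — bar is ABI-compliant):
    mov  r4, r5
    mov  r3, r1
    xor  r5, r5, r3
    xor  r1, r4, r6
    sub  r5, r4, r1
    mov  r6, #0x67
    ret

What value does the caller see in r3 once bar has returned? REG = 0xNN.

REG = 0x9f

prologue: push r1 -> mem[0xb5]=0x9f, sp=0xb5
prologue: push r4 -> mem[0xb4]=0xc2, sp=0xb4
prologue: push r6 -> mem[0xb3]=0x03, sp=0xb3
body[0] mov  r4, r5 -> r4=0x95
body[1] mov  r3, r1 -> r3=0x9f
body[2] xor  r5, r5, r3 -> r5=0x0a
body[3] xor  r1, r4, r6 -> r1=0x96
body[4] sub  r5, r4, r1 -> r5=0xff
body[5] mov  r6, #0x67 -> r6=0x67
epilogue: pop r6=0x03, sp=0xb4
epilogue: pop r4=0xc2, sp=0xb5
epilogue: pop r1=0x9f, sp=0xb6
r3 is caller-saved -> body value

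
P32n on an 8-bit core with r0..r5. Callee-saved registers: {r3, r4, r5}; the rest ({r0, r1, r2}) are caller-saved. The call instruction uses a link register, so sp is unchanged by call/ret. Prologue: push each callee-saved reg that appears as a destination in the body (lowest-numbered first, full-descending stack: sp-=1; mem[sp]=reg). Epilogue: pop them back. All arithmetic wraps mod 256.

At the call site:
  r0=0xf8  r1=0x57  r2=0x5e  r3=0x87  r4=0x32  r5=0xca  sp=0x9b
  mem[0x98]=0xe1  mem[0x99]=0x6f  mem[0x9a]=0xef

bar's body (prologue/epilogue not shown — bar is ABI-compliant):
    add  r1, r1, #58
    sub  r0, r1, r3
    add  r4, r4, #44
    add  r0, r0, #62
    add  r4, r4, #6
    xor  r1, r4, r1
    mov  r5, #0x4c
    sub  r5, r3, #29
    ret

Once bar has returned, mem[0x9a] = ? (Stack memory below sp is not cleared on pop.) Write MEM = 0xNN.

MEM = 0x32

prologue: push r4 -> mem[0x9a]=0x32, sp=0x9a
prologue: push r5 -> mem[0x99]=0xca, sp=0x99
body[0] add  r1, r1, #58 -> r1=0x91
body[1] sub  r0, r1, r3 -> r0=0x0a
body[2] add  r4, r4, #44 -> r4=0x5e
body[3] add  r0, r0, #62 -> r0=0x48
body[4] add  r4, r4, #6 -> r4=0x64
body[5] xor  r1, r4, r1 -> r1=0xf5
body[6] mov  r5, #0x4c -> r5=0x4c
body[7] sub  r5, r3, #29 -> r5=0x6a
epilogue: pop r5=0xca, sp=0x9a
epilogue: pop r4=0x32, sp=0x9b
prologue pushed ['r4', 'r5'] at ['0x9a', '0x99']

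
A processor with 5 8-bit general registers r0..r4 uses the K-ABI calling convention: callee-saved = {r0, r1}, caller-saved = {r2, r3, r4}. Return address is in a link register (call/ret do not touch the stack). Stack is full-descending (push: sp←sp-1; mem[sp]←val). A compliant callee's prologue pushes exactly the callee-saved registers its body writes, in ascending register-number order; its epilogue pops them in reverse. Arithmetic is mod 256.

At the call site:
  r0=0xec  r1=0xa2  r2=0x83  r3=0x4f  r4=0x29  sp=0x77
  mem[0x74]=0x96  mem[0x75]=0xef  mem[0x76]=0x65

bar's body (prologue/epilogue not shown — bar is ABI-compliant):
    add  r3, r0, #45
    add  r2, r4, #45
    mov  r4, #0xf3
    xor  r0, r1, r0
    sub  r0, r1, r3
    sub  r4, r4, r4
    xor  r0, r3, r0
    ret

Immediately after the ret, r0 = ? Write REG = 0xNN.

REG = 0xec

prologue: push r0 → mem[0x76]=0xec, sp=0x76
body[0] add  r3, r0, #45 → r3=0x19
body[1] add  r2, r4, #45 → r2=0x56
body[2] mov  r4, #0xf3 → r4=0xf3
body[3] xor  r0, r1, r0 → r0=0x4e
body[4] sub  r0, r1, r3 → r0=0x89
body[5] sub  r4, r4, r4 → r4=0x00
body[6] xor  r0, r3, r0 → r0=0x90
epilogue: pop r0=0xec, sp=0x77
r0 is callee-saved → restored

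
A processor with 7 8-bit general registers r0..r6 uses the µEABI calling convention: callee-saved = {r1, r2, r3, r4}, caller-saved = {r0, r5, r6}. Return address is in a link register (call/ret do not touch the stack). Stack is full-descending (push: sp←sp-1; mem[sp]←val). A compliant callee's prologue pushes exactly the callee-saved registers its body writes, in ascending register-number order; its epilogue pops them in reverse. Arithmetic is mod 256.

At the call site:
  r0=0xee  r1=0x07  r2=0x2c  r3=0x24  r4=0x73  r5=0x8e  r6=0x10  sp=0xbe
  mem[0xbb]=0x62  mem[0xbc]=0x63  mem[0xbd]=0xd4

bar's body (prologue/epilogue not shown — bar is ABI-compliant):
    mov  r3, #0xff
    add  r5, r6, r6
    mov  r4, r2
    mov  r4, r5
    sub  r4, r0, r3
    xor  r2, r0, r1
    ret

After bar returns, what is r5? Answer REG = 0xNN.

prologue: push r2 → mem[0xbd]=0x2c, sp=0xbd
prologue: push r3 → mem[0xbc]=0x24, sp=0xbc
prologue: push r4 → mem[0xbb]=0x73, sp=0xbb
body[0] mov  r3, #0xff → r3=0xff
body[1] add  r5, r6, r6 → r5=0x20
body[2] mov  r4, r2 → r4=0x2c
body[3] mov  r4, r5 → r4=0x20
body[4] sub  r4, r0, r3 → r4=0xef
body[5] xor  r2, r0, r1 → r2=0xe9
epilogue: pop r4=0x73, sp=0xbc
epilogue: pop r3=0x24, sp=0xbd
epilogue: pop r2=0x2c, sp=0xbe
r5 is caller-saved → body value

REG = 0x20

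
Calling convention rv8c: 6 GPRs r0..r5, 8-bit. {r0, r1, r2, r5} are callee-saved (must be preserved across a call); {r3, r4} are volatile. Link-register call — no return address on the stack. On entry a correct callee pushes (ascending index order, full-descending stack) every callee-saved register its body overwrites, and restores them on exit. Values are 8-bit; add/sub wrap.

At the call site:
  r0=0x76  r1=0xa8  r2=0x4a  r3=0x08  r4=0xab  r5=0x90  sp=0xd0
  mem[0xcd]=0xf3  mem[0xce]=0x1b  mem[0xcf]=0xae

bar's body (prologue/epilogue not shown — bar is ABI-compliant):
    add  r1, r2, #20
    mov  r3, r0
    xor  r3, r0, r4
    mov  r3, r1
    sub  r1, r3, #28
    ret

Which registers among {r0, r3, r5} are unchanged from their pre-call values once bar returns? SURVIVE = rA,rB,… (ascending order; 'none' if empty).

prologue: push r1 → mem[0xcf]=0xa8, sp=0xcf
body[0] add  r1, r2, #20 → r1=0x5e
body[1] mov  r3, r0 → r3=0x76
body[2] xor  r3, r0, r4 → r3=0xdd
body[3] mov  r3, r1 → r3=0x5e
body[4] sub  r1, r3, #28 → r1=0x42
epilogue: pop r1=0xa8, sp=0xd0
r0: callee-saved, written=False
r3: caller-saved, written=True
r5: callee-saved, written=False

SURVIVE = r0,r5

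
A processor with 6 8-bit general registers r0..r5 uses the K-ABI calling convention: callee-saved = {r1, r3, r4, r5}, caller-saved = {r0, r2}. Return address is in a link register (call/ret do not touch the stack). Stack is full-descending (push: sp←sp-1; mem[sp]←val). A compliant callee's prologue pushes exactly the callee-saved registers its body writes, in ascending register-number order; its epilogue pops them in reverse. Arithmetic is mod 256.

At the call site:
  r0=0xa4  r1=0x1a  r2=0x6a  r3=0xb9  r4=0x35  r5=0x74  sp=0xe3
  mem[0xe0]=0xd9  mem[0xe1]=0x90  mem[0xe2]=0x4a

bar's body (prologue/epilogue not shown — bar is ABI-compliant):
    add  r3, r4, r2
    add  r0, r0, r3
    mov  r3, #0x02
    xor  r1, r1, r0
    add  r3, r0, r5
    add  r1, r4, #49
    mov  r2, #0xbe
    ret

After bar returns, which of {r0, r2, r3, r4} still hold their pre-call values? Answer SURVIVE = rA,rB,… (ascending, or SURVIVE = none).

prologue: push r1 -> mem[0xe2]=0x1a, sp=0xe2
prologue: push r3 -> mem[0xe1]=0xb9, sp=0xe1
body[0] add  r3, r4, r2 -> r3=0x9f
body[1] add  r0, r0, r3 -> r0=0x43
body[2] mov  r3, #0x02 -> r3=0x02
body[3] xor  r1, r1, r0 -> r1=0x59
body[4] add  r3, r0, r5 -> r3=0xb7
body[5] add  r1, r4, #49 -> r1=0x66
body[6] mov  r2, #0xbe -> r2=0xbe
epilogue: pop r3=0xb9, sp=0xe2
epilogue: pop r1=0x1a, sp=0xe3
r0: caller-saved, written=True
r2: caller-saved, written=True
r3: callee-saved, written=True
r4: callee-saved, written=False

SURVIVE = r3,r4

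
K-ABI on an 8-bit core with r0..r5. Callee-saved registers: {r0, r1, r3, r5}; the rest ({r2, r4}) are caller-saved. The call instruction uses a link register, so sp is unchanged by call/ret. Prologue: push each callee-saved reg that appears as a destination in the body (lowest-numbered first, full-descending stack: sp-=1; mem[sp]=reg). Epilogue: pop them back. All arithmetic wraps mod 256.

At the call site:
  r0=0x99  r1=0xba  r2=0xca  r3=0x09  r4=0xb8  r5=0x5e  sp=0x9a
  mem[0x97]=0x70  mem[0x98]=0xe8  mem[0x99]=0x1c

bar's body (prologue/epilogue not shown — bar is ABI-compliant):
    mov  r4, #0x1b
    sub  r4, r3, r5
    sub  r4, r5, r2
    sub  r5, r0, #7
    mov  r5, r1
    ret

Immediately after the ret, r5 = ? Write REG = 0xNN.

prologue: push r5 → mem[0x99]=0x5e, sp=0x99
body[0] mov  r4, #0x1b → r4=0x1b
body[1] sub  r4, r3, r5 → r4=0xab
body[2] sub  r4, r5, r2 → r4=0x94
body[3] sub  r5, r0, #7 → r5=0x92
body[4] mov  r5, r1 → r5=0xba
epilogue: pop r5=0x5e, sp=0x9a
r5 is callee-saved → restored

REG = 0x5e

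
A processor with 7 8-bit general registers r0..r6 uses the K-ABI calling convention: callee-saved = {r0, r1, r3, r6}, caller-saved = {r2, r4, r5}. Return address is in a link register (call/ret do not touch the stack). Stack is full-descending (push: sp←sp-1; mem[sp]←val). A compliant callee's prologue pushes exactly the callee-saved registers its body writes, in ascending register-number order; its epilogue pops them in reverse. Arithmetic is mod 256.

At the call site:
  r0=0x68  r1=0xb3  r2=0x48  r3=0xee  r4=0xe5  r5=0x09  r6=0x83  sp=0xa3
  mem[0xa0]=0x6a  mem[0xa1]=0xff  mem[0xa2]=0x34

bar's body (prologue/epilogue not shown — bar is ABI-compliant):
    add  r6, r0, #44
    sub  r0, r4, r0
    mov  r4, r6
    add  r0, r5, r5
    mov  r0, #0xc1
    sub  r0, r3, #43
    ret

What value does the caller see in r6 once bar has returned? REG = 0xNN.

prologue: push r0 → mem[0xa2]=0x68, sp=0xa2
prologue: push r6 → mem[0xa1]=0x83, sp=0xa1
body[0] add  r6, r0, #44 → r6=0x94
body[1] sub  r0, r4, r0 → r0=0x7d
body[2] mov  r4, r6 → r4=0x94
body[3] add  r0, r5, r5 → r0=0x12
body[4] mov  r0, #0xc1 → r0=0xc1
body[5] sub  r0, r3, #43 → r0=0xc3
epilogue: pop r6=0x83, sp=0xa2
epilogue: pop r0=0x68, sp=0xa3
r6 is callee-saved → restored

REG = 0x83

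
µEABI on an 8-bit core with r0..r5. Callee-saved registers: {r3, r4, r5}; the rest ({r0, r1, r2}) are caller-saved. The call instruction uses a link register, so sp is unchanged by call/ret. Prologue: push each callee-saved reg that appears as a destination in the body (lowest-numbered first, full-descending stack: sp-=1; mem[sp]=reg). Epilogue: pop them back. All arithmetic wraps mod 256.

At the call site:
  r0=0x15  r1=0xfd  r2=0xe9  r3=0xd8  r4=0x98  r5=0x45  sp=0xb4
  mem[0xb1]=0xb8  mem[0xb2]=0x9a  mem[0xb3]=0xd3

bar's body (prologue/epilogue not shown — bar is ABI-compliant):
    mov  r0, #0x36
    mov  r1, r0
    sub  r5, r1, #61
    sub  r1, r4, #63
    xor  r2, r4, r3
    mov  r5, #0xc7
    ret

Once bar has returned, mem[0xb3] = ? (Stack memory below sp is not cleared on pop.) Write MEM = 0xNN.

prologue: push r5 -> mem[0xb3]=0x45, sp=0xb3
body[0] mov  r0, #0x36 -> r0=0x36
body[1] mov  r1, r0 -> r1=0x36
body[2] sub  r5, r1, #61 -> r5=0xf9
body[3] sub  r1, r4, #63 -> r1=0x59
body[4] xor  r2, r4, r3 -> r2=0x40
body[5] mov  r5, #0xc7 -> r5=0xc7
epilogue: pop r5=0x45, sp=0xb4
prologue pushed ['r5'] at ['0xb3']

MEM = 0x45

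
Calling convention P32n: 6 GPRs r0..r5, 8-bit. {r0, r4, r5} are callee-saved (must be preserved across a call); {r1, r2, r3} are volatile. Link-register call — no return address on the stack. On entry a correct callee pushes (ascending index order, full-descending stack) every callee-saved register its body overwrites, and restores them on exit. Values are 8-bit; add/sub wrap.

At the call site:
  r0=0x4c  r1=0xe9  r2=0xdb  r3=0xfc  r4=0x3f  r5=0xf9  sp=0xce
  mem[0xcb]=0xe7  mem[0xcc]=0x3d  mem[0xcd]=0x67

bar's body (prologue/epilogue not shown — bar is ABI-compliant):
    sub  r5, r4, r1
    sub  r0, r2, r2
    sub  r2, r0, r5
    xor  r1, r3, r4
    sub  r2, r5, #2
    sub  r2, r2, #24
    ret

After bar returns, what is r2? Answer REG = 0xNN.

REG = 0x3c

prologue: push r0 → mem[0xcd]=0x4c, sp=0xcd
prologue: push r5 → mem[0xcc]=0xf9, sp=0xcc
body[0] sub  r5, r4, r1 → r5=0x56
body[1] sub  r0, r2, r2 → r0=0x00
body[2] sub  r2, r0, r5 → r2=0xaa
body[3] xor  r1, r3, r4 → r1=0xc3
body[4] sub  r2, r5, #2 → r2=0x54
body[5] sub  r2, r2, #24 → r2=0x3c
epilogue: pop r5=0xf9, sp=0xcd
epilogue: pop r0=0x4c, sp=0xce
r2 is caller-saved → body value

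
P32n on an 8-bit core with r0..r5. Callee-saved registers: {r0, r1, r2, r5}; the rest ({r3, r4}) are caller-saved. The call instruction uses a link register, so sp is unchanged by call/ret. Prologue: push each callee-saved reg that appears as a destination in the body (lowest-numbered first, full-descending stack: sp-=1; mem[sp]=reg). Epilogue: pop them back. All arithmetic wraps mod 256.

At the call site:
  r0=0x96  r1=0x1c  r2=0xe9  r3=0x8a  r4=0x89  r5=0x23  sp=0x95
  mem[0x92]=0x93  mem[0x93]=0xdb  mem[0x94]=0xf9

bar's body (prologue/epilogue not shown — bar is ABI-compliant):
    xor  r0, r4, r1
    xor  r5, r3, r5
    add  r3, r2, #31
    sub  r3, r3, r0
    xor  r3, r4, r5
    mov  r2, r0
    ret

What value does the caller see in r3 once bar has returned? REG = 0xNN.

prologue: push r0 → mem[0x94]=0x96, sp=0x94
prologue: push r2 → mem[0x93]=0xe9, sp=0x93
prologue: push r5 → mem[0x92]=0x23, sp=0x92
body[0] xor  r0, r4, r1 → r0=0x95
body[1] xor  r5, r3, r5 → r5=0xa9
body[2] add  r3, r2, #31 → r3=0x08
body[3] sub  r3, r3, r0 → r3=0x73
body[4] xor  r3, r4, r5 → r3=0x20
body[5] mov  r2, r0 → r2=0x95
epilogue: pop r5=0x23, sp=0x93
epilogue: pop r2=0xe9, sp=0x94
epilogue: pop r0=0x96, sp=0x95
r3 is caller-saved → body value

REG = 0x20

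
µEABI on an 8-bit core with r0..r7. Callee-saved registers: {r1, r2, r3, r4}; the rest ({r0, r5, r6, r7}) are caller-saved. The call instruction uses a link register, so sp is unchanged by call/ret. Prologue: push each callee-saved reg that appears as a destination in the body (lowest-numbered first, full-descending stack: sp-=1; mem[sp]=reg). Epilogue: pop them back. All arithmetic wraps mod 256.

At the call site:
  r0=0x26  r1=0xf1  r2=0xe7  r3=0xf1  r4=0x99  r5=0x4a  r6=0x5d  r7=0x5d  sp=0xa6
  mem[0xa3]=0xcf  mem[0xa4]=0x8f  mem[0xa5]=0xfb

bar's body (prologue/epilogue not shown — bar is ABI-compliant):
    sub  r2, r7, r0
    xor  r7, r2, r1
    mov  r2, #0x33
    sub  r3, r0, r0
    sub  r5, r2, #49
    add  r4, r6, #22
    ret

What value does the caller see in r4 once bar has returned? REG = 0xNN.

REG = 0x99

prologue: push r2 → mem[0xa5]=0xe7, sp=0xa5
prologue: push r3 → mem[0xa4]=0xf1, sp=0xa4
prologue: push r4 → mem[0xa3]=0x99, sp=0xa3
body[0] sub  r2, r7, r0 → r2=0x37
body[1] xor  r7, r2, r1 → r7=0xc6
body[2] mov  r2, #0x33 → r2=0x33
body[3] sub  r3, r0, r0 → r3=0x00
body[4] sub  r5, r2, #49 → r5=0x02
body[5] add  r4, r6, #22 → r4=0x73
epilogue: pop r4=0x99, sp=0xa4
epilogue: pop r3=0xf1, sp=0xa5
epilogue: pop r2=0xe7, sp=0xa6
r4 is callee-saved → restored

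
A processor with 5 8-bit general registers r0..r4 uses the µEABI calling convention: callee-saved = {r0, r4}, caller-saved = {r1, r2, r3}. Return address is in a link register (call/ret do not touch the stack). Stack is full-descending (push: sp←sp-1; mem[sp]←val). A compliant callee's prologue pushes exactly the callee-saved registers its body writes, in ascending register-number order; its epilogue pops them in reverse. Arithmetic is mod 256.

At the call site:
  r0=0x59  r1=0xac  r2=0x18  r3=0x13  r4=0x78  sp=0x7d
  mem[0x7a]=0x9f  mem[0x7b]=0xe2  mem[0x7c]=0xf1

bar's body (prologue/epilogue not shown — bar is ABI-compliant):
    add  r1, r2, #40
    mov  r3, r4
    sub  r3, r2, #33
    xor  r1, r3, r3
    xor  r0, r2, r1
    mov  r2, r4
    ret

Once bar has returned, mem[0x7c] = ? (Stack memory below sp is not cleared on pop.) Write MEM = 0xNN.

MEM = 0x59

prologue: push r0 -> mem[0x7c]=0x59, sp=0x7c
body[0] add  r1, r2, #40 -> r1=0x40
body[1] mov  r3, r4 -> r3=0x78
body[2] sub  r3, r2, #33 -> r3=0xf7
body[3] xor  r1, r3, r3 -> r1=0x00
body[4] xor  r0, r2, r1 -> r0=0x18
body[5] mov  r2, r4 -> r2=0x78
epilogue: pop r0=0x59, sp=0x7d
prologue pushed ['r0'] at ['0x7c']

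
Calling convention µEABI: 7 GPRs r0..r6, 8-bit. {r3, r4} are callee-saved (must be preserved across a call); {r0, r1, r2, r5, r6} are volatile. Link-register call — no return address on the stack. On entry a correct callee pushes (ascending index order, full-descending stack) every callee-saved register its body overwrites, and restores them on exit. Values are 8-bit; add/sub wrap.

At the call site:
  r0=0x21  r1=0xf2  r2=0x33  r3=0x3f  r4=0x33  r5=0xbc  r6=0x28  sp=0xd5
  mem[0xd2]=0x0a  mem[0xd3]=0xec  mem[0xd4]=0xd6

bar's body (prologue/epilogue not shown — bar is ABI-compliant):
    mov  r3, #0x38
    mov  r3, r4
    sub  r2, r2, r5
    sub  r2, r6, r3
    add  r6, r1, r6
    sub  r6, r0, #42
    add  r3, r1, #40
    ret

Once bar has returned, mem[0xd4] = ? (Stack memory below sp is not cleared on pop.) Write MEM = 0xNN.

MEM = 0x3f

prologue: push r3 → mem[0xd4]=0x3f, sp=0xd4
body[0] mov  r3, #0x38 → r3=0x38
body[1] mov  r3, r4 → r3=0x33
body[2] sub  r2, r2, r5 → r2=0x77
body[3] sub  r2, r6, r3 → r2=0xf5
body[4] add  r6, r1, r6 → r6=0x1a
body[5] sub  r6, r0, #42 → r6=0xf7
body[6] add  r3, r1, #40 → r3=0x1a
epilogue: pop r3=0x3f, sp=0xd5
prologue pushed ['r3'] at ['0xd4']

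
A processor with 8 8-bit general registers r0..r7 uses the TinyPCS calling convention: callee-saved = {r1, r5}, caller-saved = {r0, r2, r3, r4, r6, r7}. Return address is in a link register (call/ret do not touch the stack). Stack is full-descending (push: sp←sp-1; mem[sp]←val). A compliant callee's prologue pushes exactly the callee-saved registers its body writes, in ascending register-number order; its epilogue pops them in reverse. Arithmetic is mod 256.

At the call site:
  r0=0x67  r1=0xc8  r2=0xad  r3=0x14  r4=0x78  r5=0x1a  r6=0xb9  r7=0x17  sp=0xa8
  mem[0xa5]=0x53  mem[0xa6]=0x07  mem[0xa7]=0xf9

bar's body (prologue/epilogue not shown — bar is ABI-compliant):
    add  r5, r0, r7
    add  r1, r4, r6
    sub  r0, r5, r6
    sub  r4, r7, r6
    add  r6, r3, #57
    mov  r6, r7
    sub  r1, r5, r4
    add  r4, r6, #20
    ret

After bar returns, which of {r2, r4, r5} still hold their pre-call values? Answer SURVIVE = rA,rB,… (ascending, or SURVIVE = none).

prologue: push r1 → mem[0xa7]=0xc8, sp=0xa7
prologue: push r5 → mem[0xa6]=0x1a, sp=0xa6
body[0] add  r5, r0, r7 → r5=0x7e
body[1] add  r1, r4, r6 → r1=0x31
body[2] sub  r0, r5, r6 → r0=0xc5
body[3] sub  r4, r7, r6 → r4=0x5e
body[4] add  r6, r3, #57 → r6=0x4d
body[5] mov  r6, r7 → r6=0x17
body[6] sub  r1, r5, r4 → r1=0x20
body[7] add  r4, r6, #20 → r4=0x2b
epilogue: pop r5=0x1a, sp=0xa7
epilogue: pop r1=0xc8, sp=0xa8
r2: caller-saved, written=False
r4: caller-saved, written=True
r5: callee-saved, written=True

SURVIVE = r2,r5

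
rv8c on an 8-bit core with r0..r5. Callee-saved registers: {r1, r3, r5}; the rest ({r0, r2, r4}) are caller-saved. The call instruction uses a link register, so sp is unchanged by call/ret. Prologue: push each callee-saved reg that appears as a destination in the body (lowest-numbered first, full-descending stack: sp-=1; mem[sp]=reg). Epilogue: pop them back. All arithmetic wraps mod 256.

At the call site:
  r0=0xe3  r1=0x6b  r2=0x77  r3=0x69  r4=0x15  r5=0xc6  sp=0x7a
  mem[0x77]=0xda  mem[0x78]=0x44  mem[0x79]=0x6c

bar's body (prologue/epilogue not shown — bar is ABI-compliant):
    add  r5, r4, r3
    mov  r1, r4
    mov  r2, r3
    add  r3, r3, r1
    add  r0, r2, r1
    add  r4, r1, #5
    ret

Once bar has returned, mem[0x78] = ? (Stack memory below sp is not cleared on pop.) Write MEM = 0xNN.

prologue: push r1 -> mem[0x79]=0x6b, sp=0x79
prologue: push r3 -> mem[0x78]=0x69, sp=0x78
prologue: push r5 -> mem[0x77]=0xc6, sp=0x77
body[0] add  r5, r4, r3 -> r5=0x7e
body[1] mov  r1, r4 -> r1=0x15
body[2] mov  r2, r3 -> r2=0x69
body[3] add  r3, r3, r1 -> r3=0x7e
body[4] add  r0, r2, r1 -> r0=0x7e
body[5] add  r4, r1, #5 -> r4=0x1a
epilogue: pop r5=0xc6, sp=0x78
epilogue: pop r3=0x69, sp=0x79
epilogue: pop r1=0x6b, sp=0x7a
prologue pushed ['r1', 'r3', 'r5'] at ['0x79', '0x78', '0x77']

MEM = 0x69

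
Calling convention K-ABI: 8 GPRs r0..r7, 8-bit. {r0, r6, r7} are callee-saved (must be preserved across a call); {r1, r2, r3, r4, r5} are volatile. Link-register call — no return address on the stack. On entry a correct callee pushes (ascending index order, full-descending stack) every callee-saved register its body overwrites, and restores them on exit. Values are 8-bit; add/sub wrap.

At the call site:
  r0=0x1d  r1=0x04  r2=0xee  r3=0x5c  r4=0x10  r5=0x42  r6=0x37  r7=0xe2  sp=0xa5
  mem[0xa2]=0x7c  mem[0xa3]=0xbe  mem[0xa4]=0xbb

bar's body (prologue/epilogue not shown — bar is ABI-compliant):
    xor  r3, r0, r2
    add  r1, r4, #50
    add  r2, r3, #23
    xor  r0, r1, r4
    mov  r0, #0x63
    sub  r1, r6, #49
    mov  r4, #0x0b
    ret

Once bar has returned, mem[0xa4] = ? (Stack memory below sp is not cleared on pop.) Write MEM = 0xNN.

MEM = 0x1d

prologue: push r0 → mem[0xa4]=0x1d, sp=0xa4
body[0] xor  r3, r0, r2 → r3=0xf3
body[1] add  r1, r4, #50 → r1=0x42
body[2] add  r2, r3, #23 → r2=0x0a
body[3] xor  r0, r1, r4 → r0=0x52
body[4] mov  r0, #0x63 → r0=0x63
body[5] sub  r1, r6, #49 → r1=0x06
body[6] mov  r4, #0x0b → r4=0x0b
epilogue: pop r0=0x1d, sp=0xa5
prologue pushed ['r0'] at ['0xa4']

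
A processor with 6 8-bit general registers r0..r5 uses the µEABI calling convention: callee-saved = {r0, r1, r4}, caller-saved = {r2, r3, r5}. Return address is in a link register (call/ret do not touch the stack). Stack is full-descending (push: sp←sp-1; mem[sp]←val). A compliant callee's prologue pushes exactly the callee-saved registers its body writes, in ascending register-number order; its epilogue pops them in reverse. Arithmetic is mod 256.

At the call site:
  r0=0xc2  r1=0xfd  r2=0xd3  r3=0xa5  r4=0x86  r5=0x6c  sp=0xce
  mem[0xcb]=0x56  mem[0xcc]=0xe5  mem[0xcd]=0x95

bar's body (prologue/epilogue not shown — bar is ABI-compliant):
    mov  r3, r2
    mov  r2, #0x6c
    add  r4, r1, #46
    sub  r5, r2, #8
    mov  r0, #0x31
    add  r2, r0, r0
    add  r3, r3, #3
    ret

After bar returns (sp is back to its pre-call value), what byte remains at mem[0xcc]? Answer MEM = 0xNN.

MEM = 0x86

prologue: push r0 → mem[0xcd]=0xc2, sp=0xcd
prologue: push r4 → mem[0xcc]=0x86, sp=0xcc
body[0] mov  r3, r2 → r3=0xd3
body[1] mov  r2, #0x6c → r2=0x6c
body[2] add  r4, r1, #46 → r4=0x2b
body[3] sub  r5, r2, #8 → r5=0x64
body[4] mov  r0, #0x31 → r0=0x31
body[5] add  r2, r0, r0 → r2=0x62
body[6] add  r3, r3, #3 → r3=0xd6
epilogue: pop r4=0x86, sp=0xcd
epilogue: pop r0=0xc2, sp=0xce
prologue pushed ['r0', 'r4'] at ['0xcd', '0xcc']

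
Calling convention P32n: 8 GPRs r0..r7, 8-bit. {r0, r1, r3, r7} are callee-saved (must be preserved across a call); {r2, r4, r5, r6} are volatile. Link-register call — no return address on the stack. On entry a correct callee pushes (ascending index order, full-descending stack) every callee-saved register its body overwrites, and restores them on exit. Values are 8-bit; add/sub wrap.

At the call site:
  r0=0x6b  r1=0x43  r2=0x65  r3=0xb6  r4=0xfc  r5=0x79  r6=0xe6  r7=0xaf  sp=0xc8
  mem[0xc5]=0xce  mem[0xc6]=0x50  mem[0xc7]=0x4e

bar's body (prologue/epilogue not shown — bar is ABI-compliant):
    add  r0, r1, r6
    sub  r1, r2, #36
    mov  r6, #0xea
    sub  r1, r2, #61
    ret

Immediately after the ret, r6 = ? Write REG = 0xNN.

prologue: push r0 → mem[0xc7]=0x6b, sp=0xc7
prologue: push r1 → mem[0xc6]=0x43, sp=0xc6
body[0] add  r0, r1, r6 → r0=0x29
body[1] sub  r1, r2, #36 → r1=0x41
body[2] mov  r6, #0xea → r6=0xea
body[3] sub  r1, r2, #61 → r1=0x28
epilogue: pop r1=0x43, sp=0xc7
epilogue: pop r0=0x6b, sp=0xc8
r6 is caller-saved → body value

REG = 0xea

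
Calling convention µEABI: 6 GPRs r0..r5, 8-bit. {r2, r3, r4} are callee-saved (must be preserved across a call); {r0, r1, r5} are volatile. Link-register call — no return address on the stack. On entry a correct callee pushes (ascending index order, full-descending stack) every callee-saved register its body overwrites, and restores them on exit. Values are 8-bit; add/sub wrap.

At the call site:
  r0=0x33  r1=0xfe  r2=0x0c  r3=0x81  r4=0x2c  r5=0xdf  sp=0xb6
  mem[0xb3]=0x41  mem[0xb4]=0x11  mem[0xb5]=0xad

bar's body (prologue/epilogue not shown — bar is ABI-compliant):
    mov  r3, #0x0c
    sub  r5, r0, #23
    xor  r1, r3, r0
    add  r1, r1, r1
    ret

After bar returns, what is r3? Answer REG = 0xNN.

REG = 0x81

prologue: push r3 -> mem[0xb5]=0x81, sp=0xb5
body[0] mov  r3, #0x0c -> r3=0x0c
body[1] sub  r5, r0, #23 -> r5=0x1c
body[2] xor  r1, r3, r0 -> r1=0x3f
body[3] add  r1, r1, r1 -> r1=0x7e
epilogue: pop r3=0x81, sp=0xb6
r3 is callee-saved -> restored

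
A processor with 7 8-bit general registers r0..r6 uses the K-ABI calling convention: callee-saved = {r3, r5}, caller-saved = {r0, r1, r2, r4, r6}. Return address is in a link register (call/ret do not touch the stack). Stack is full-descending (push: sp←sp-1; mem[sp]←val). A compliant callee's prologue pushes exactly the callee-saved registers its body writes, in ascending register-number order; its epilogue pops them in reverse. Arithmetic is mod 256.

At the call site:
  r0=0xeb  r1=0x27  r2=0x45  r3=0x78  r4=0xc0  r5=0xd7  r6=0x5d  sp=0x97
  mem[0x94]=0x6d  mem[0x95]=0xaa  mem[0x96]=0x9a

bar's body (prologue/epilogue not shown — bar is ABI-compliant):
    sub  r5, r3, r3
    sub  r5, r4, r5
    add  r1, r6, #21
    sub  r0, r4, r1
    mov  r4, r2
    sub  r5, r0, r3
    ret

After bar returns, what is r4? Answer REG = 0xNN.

prologue: push r5 -> mem[0x96]=0xd7, sp=0x96
body[0] sub  r5, r3, r3 -> r5=0x00
body[1] sub  r5, r4, r5 -> r5=0xc0
body[2] add  r1, r6, #21 -> r1=0x72
body[3] sub  r0, r4, r1 -> r0=0x4e
body[4] mov  r4, r2 -> r4=0x45
body[5] sub  r5, r0, r3 -> r5=0xd6
epilogue: pop r5=0xd7, sp=0x97
r4 is caller-saved -> body value

REG = 0x45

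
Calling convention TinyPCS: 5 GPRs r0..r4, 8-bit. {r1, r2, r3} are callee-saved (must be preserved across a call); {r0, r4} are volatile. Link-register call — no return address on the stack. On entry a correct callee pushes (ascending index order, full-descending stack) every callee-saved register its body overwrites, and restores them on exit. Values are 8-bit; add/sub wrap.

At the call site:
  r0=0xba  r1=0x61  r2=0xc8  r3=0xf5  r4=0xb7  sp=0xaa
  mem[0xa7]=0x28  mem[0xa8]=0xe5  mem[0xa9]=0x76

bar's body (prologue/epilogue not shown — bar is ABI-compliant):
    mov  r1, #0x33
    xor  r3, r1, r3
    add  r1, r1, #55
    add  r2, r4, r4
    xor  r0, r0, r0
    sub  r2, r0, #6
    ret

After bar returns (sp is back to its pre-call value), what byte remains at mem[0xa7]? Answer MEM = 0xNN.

prologue: push r1 -> mem[0xa9]=0x61, sp=0xa9
prologue: push r2 -> mem[0xa8]=0xc8, sp=0xa8
prologue: push r3 -> mem[0xa7]=0xf5, sp=0xa7
body[0] mov  r1, #0x33 -> r1=0x33
body[1] xor  r3, r1, r3 -> r3=0xc6
body[2] add  r1, r1, #55 -> r1=0x6a
body[3] add  r2, r4, r4 -> r2=0x6e
body[4] xor  r0, r0, r0 -> r0=0x00
body[5] sub  r2, r0, #6 -> r2=0xfa
epilogue: pop r3=0xf5, sp=0xa8
epilogue: pop r2=0xc8, sp=0xa9
epilogue: pop r1=0x61, sp=0xaa
prologue pushed ['r1', 'r2', 'r3'] at ['0xa9', '0xa8', '0xa7']

MEM = 0xf5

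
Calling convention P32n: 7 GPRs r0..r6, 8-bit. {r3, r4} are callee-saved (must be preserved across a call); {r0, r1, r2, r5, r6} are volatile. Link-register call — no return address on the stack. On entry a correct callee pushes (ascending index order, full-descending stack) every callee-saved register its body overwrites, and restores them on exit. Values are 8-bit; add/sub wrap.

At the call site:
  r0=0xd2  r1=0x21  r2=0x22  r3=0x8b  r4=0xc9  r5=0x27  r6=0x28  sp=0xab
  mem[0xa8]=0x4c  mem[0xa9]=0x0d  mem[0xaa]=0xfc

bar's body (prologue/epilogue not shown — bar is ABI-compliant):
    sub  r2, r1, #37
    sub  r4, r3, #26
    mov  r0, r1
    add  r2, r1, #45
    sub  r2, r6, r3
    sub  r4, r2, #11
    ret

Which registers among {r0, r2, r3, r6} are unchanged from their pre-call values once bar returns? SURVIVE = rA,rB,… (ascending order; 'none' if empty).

SURVIVE = r3,r6

prologue: push r4 → mem[0xaa]=0xc9, sp=0xaa
body[0] sub  r2, r1, #37 → r2=0xfc
body[1] sub  r4, r3, #26 → r4=0x71
body[2] mov  r0, r1 → r0=0x21
body[3] add  r2, r1, #45 → r2=0x4e
body[4] sub  r2, r6, r3 → r2=0x9d
body[5] sub  r4, r2, #11 → r4=0x92
epilogue: pop r4=0xc9, sp=0xab
r0: caller-saved, written=True
r2: caller-saved, written=True
r3: callee-saved, written=False
r6: caller-saved, written=False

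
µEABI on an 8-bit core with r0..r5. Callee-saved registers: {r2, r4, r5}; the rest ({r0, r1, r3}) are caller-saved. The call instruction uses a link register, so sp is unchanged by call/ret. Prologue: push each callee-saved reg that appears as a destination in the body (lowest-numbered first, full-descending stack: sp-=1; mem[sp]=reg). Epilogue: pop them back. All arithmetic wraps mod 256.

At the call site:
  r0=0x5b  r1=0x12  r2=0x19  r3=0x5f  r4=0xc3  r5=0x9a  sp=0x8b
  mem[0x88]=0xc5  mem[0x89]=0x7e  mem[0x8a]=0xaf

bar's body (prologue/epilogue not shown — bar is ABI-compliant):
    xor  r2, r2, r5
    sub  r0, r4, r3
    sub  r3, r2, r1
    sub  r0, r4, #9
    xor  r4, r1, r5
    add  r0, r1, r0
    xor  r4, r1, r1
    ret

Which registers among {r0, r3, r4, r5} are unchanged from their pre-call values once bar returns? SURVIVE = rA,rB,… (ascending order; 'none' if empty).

prologue: push r2 -> mem[0x8a]=0x19, sp=0x8a
prologue: push r4 -> mem[0x89]=0xc3, sp=0x89
body[0] xor  r2, r2, r5 -> r2=0x83
body[1] sub  r0, r4, r3 -> r0=0x64
body[2] sub  r3, r2, r1 -> r3=0x71
body[3] sub  r0, r4, #9 -> r0=0xba
body[4] xor  r4, r1, r5 -> r4=0x88
body[5] add  r0, r1, r0 -> r0=0xcc
body[6] xor  r4, r1, r1 -> r4=0x00
epilogue: pop r4=0xc3, sp=0x8a
epilogue: pop r2=0x19, sp=0x8b
r0: caller-saved, written=True
r3: caller-saved, written=True
r4: callee-saved, written=True
r5: callee-saved, written=False

SURVIVE = r4,r5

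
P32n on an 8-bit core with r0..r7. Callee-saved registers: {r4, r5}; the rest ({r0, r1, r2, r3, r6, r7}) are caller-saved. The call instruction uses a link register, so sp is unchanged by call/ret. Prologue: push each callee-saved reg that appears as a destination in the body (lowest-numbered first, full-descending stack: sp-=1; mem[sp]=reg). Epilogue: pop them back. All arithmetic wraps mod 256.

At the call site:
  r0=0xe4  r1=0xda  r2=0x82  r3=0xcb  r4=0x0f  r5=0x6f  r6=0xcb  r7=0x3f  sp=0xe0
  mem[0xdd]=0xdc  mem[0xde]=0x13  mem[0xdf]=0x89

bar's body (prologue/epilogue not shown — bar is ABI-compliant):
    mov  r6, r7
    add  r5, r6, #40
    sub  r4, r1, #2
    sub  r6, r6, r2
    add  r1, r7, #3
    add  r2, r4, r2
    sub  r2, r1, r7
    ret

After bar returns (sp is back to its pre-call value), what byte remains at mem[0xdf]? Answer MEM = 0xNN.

prologue: push r4 -> mem[0xdf]=0x0f, sp=0xdf
prologue: push r5 -> mem[0xde]=0x6f, sp=0xde
body[0] mov  r6, r7 -> r6=0x3f
body[1] add  r5, r6, #40 -> r5=0x67
body[2] sub  r4, r1, #2 -> r4=0xd8
body[3] sub  r6, r6, r2 -> r6=0xbd
body[4] add  r1, r7, #3 -> r1=0x42
body[5] add  r2, r4, r2 -> r2=0x5a
body[6] sub  r2, r1, r7 -> r2=0x03
epilogue: pop r5=0x6f, sp=0xdf
epilogue: pop r4=0x0f, sp=0xe0
prologue pushed ['r4', 'r5'] at ['0xdf', '0xde']

MEM = 0x0f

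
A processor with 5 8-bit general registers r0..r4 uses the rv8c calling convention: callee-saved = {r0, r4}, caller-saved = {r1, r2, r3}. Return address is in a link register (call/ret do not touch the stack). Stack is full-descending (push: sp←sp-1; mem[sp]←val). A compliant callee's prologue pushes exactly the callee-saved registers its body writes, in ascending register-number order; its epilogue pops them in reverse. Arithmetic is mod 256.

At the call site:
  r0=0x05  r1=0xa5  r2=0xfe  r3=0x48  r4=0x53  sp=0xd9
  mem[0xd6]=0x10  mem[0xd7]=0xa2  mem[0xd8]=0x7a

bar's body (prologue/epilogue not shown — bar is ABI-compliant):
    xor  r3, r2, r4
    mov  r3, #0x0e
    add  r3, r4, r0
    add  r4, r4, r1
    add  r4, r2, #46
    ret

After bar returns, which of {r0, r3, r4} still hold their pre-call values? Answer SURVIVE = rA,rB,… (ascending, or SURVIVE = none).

SURVIVE = r0,r4

prologue: push r4 -> mem[0xd8]=0x53, sp=0xd8
body[0] xor  r3, r2, r4 -> r3=0xad
body[1] mov  r3, #0x0e -> r3=0x0e
body[2] add  r3, r4, r0 -> r3=0x58
body[3] add  r4, r4, r1 -> r4=0xf8
body[4] add  r4, r2, #46 -> r4=0x2c
epilogue: pop r4=0x53, sp=0xd9
r0: callee-saved, written=False
r3: caller-saved, written=True
r4: callee-saved, written=True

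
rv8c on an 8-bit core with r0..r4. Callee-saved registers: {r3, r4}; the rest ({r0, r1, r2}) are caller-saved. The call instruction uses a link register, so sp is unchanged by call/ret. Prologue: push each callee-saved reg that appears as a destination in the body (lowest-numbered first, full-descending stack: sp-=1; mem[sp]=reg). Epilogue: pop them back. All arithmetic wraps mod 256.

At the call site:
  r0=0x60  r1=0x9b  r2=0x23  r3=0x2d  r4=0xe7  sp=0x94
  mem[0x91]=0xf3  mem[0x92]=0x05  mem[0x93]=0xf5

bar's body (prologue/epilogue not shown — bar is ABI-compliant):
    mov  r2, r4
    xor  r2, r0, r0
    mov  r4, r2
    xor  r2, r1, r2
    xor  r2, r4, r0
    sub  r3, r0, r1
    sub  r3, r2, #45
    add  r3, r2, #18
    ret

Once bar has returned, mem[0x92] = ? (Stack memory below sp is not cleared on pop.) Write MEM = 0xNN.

prologue: push r3 -> mem[0x93]=0x2d, sp=0x93
prologue: push r4 -> mem[0x92]=0xe7, sp=0x92
body[0] mov  r2, r4 -> r2=0xe7
body[1] xor  r2, r0, r0 -> r2=0x00
body[2] mov  r4, r2 -> r4=0x00
body[3] xor  r2, r1, r2 -> r2=0x9b
body[4] xor  r2, r4, r0 -> r2=0x60
body[5] sub  r3, r0, r1 -> r3=0xc5
body[6] sub  r3, r2, #45 -> r3=0x33
body[7] add  r3, r2, #18 -> r3=0x72
epilogue: pop r4=0xe7, sp=0x93
epilogue: pop r3=0x2d, sp=0x94
prologue pushed ['r3', 'r4'] at ['0x93', '0x92']

MEM = 0xe7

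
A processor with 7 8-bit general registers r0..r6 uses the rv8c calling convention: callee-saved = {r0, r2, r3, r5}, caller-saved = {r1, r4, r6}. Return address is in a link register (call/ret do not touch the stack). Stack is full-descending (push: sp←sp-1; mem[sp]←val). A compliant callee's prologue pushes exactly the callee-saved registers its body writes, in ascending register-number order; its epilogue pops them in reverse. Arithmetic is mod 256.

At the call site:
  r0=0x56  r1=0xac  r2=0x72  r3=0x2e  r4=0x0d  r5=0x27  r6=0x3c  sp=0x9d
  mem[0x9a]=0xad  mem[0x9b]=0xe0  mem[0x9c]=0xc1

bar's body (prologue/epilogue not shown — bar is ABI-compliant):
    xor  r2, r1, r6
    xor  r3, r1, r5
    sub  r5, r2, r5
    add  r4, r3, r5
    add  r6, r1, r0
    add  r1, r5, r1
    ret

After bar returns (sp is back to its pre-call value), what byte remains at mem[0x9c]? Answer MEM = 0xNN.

prologue: push r2 → mem[0x9c]=0x72, sp=0x9c
prologue: push r3 → mem[0x9b]=0x2e, sp=0x9b
prologue: push r5 → mem[0x9a]=0x27, sp=0x9a
body[0] xor  r2, r1, r6 → r2=0x90
body[1] xor  r3, r1, r5 → r3=0x8b
body[2] sub  r5, r2, r5 → r5=0x69
body[3] add  r4, r3, r5 → r4=0xf4
body[4] add  r6, r1, r0 → r6=0x02
body[5] add  r1, r5, r1 → r1=0x15
epilogue: pop r5=0x27, sp=0x9b
epilogue: pop r3=0x2e, sp=0x9c
epilogue: pop r2=0x72, sp=0x9d
prologue pushed ['r2', 'r3', 'r5'] at ['0x9c', '0x9b', '0x9a']

MEM = 0x72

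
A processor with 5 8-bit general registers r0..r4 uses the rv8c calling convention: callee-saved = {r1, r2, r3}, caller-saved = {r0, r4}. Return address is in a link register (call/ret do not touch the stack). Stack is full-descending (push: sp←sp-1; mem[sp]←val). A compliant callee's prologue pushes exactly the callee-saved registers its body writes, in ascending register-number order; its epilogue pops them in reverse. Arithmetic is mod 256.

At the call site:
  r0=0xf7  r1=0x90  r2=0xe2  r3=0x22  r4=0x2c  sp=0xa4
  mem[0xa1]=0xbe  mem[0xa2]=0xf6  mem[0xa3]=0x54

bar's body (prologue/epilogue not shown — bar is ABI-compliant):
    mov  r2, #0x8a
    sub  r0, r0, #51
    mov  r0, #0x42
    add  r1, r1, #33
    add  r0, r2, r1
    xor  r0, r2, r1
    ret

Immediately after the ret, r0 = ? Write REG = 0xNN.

REG = 0x3b

prologue: push r1 -> mem[0xa3]=0x90, sp=0xa3
prologue: push r2 -> mem[0xa2]=0xe2, sp=0xa2
body[0] mov  r2, #0x8a -> r2=0x8a
body[1] sub  r0, r0, #51 -> r0=0xc4
body[2] mov  r0, #0x42 -> r0=0x42
body[3] add  r1, r1, #33 -> r1=0xb1
body[4] add  r0, r2, r1 -> r0=0x3b
body[5] xor  r0, r2, r1 -> r0=0x3b
epilogue: pop r2=0xe2, sp=0xa3
epilogue: pop r1=0x90, sp=0xa4
r0 is caller-saved -> body value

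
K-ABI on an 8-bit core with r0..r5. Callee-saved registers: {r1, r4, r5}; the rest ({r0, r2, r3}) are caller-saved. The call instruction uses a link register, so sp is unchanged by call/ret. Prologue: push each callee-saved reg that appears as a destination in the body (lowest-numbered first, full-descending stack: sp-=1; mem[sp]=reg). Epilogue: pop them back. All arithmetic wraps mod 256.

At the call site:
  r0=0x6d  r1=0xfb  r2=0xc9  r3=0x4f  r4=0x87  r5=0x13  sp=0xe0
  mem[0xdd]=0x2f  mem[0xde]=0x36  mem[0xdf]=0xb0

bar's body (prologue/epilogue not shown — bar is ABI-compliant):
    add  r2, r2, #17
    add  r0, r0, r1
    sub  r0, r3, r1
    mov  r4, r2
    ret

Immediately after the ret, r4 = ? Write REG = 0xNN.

REG = 0x87

prologue: push r4 → mem[0xdf]=0x87, sp=0xdf
body[0] add  r2, r2, #17 → r2=0xda
body[1] add  r0, r0, r1 → r0=0x68
body[2] sub  r0, r3, r1 → r0=0x54
body[3] mov  r4, r2 → r4=0xda
epilogue: pop r4=0x87, sp=0xe0
r4 is callee-saved → restored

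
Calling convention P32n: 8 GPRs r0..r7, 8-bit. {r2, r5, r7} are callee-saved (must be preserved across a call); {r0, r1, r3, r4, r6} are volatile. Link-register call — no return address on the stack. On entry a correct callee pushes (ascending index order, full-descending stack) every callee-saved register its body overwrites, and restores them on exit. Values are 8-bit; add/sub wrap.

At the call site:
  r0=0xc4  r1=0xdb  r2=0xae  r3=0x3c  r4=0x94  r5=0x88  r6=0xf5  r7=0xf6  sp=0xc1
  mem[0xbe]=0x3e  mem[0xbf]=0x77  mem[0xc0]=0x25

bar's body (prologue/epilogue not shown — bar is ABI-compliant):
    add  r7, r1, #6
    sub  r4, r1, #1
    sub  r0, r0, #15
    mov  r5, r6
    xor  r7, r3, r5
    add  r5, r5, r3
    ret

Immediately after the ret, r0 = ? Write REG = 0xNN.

prologue: push r5 -> mem[0xc0]=0x88, sp=0xc0
prologue: push r7 -> mem[0xbf]=0xf6, sp=0xbf
body[0] add  r7, r1, #6 -> r7=0xe1
body[1] sub  r4, r1, #1 -> r4=0xda
body[2] sub  r0, r0, #15 -> r0=0xb5
body[3] mov  r5, r6 -> r5=0xf5
body[4] xor  r7, r3, r5 -> r7=0xc9
body[5] add  r5, r5, r3 -> r5=0x31
epilogue: pop r7=0xf6, sp=0xc0
epilogue: pop r5=0x88, sp=0xc1
r0 is caller-saved -> body value

REG = 0xb5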